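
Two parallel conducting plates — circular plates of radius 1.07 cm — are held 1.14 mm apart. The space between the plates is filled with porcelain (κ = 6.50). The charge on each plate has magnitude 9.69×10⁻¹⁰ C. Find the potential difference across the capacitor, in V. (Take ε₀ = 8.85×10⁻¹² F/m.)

V ≈ 53.4 V

A = π(1.07 cm)² = 3.60×10⁻⁴ m².
C = κε₀A/d = 6.50 × 8.85×10⁻¹² × 3.60×10⁻⁴ / 1.14×10⁻³ = 1.81×10⁻¹¹ F.
V = Q/C = 9.69×10⁻¹⁰ / 1.81×10⁻¹¹ = 53.4 V.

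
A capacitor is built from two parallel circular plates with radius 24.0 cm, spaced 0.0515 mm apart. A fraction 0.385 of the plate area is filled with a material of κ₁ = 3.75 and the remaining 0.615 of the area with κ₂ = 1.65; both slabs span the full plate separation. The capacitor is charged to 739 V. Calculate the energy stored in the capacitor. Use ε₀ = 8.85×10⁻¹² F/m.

U ≈ 20.9 mJ

A = π(24.0 cm)² = 0.181 m².
Side-by-side slabs ⇒ two capacitors in parallel, each spanning the full gap.
C₁ = κ₁ε₀A₁/d = 3.75 × 8.85×10⁻¹² × 6.97×10⁻² / 5.15×10⁻⁵ = 4.49×10⁻⁸ F.
C₂ = κ₂ε₀A₂/d = 1.65 × 8.85×10⁻¹² × 0.111 / 5.15×10⁻⁵ = 3.16×10⁻⁸ F.
C = C₁ + C₂ = 7.65×10⁻⁸ F.
U = ½CV² = ½ × 7.65×10⁻⁸ × (739)² = 2.09×10⁻² J.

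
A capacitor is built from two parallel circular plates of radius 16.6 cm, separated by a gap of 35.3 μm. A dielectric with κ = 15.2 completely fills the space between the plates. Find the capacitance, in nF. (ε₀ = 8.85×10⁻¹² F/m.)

330 nF

A = π(16.6 cm)² = 8.66×10⁻² m².
C = κε₀A/d = 15.2 × 8.85×10⁻¹² × 8.66×10⁻² / 3.53×10⁻⁵ = 3.30×10⁻⁷ F.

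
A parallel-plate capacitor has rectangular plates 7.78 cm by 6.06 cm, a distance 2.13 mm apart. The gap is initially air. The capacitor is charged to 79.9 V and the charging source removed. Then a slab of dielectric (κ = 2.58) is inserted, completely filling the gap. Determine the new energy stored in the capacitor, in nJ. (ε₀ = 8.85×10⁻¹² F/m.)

A = 7.78 × 6.06 cm² = 4.71×10⁻³ m².
Initially C₁ = ε₀A/d = 8.85×10⁻¹² × 4.71×10⁻³ / 2.13×10⁻³ = 1.96×10⁻¹¹ F.
U₁ = 6.25×10⁻⁸ J.
Isolated ⇒ Q is held fixed. C₂ = 2.58 C₁ and U = Q²/(2C), so U₂/U₁ = C₁/C₂ = 0.388.
U₂ = 0.388 × 6.25×10⁻⁸ = 2.42×10⁻⁸ J.

U ≈ 24.2 nJ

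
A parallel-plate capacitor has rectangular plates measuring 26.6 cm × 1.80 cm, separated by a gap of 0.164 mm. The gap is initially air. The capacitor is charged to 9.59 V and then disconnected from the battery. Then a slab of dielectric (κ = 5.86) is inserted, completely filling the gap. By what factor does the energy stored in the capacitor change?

0.171

Isolated ⇒ Q is held fixed.
C₂ = 5.86 C₁ and U = Q²/(2C), so U₂/U₁ = C₁/C₂ = 0.171.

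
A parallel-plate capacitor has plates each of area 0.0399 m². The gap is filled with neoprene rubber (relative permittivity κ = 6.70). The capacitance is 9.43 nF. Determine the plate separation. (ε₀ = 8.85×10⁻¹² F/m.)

251 μm

d = κε₀A/C = 6.70 × 8.85×10⁻¹² × 3.99×10⁻² / 9.43×10⁻⁹ = 2.51×10⁻⁴ m.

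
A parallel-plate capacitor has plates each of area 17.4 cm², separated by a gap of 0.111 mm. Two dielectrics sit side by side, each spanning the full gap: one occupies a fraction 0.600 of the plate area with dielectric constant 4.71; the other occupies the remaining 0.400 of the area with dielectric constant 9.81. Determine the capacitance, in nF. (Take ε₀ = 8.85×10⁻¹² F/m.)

A = 17.4 cm² = 1.74×10⁻³ m².
Side-by-side slabs ⇒ two capacitors in parallel, each spanning the full gap.
C₁ = κ₁ε₀A₁/d = 4.71 × 8.85×10⁻¹² × 1.04×10⁻³ / 1.11×10⁻⁴ = 3.92×10⁻¹⁰ F.
C₂ = κ₂ε₀A₂/d = 9.81 × 8.85×10⁻¹² × 6.96×10⁻⁴ / 1.11×10⁻⁴ = 5.44×10⁻¹⁰ F.
C = C₁ + C₂ = 9.36×10⁻¹⁰ F.

C ≈ 0.936 nF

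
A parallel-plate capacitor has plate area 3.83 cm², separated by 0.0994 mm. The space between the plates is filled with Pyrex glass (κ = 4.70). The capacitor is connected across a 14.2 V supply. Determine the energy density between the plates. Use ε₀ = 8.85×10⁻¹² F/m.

424 mJ/m³

E = V/d = 14.2 / 9.94×10⁻⁵ = 1.43×10⁵ V/m.
u = ½κε₀E² = ½ × 4.70 × 8.85×10⁻¹² × (1.43×10⁵)² = 0.424 J/m³.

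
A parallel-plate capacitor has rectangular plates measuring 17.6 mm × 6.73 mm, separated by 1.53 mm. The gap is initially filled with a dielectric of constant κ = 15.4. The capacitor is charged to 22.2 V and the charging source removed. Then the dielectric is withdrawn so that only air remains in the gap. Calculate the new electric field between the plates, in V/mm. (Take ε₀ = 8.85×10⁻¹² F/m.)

E ≈ 223 V/mm

A = 17.6 × 6.73 mm² = 1.18×10⁻⁴ m².
Initially C₁ = κε₀A/d = 15.4 × 8.85×10⁻¹² × 1.18×10⁻⁴ / 1.53×10⁻³ = 1.06×10⁻¹¹ F.
E₁ = 1.45×10⁴ V/m.
Isolated ⇒ Q is held fixed. V₂ = Q/C₂ = V₁/0.0649; E = V/d, so E₂/E₁ = (V₂/V₁)(d₁/d₂) = 15.4.
E₂ = 15.4 × 1.45×10⁴ = 2.23×10⁵ V/m.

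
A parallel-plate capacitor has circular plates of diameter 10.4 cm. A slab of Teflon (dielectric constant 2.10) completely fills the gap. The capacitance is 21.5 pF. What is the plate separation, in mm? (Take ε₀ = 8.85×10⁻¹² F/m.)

d ≈ 7.34 mm

A = π(10.4/2 cm)² = 8.49×10⁻³ m².
d = κε₀A/C = 2.10 × 8.85×10⁻¹² × 8.49×10⁻³ / 2.15×10⁻¹¹ = 7.34×10⁻³ m.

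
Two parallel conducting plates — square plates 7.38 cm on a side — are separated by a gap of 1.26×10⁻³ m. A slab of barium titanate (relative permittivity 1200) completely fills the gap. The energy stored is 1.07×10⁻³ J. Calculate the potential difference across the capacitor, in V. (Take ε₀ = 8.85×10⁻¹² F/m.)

V ≈ 216 V

A = (7.38 cm)² = 5.45×10⁻³ m².
C = κε₀A/d = 1200 × 8.85×10⁻¹² × 5.45×10⁻³ / 1.26×10⁻³ = 4.59×10⁻⁸ F.
V = √(2U/C) = √(2 × 1.07×10⁻³ / 4.59×10⁻⁸) = 2.16×10² V.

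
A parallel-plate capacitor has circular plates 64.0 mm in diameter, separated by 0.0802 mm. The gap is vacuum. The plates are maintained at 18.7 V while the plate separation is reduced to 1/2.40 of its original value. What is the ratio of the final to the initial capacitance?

C₂/C₁ ≈ 2.40

C = ε₀A/d scales as 1/d, so C₂/C₁ = d₁/d₂ = 2.40.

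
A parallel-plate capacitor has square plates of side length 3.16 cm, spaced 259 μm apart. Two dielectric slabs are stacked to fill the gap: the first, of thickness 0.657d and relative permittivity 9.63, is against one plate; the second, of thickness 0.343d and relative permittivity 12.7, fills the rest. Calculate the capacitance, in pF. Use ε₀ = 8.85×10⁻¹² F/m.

358 pF

A = (3.16 cm)² = 9.99×10⁻⁴ m².
Stacked slabs ⇒ two capacitors in series, each with the full plate area.
C₁ = κ₁ε₀A/d₁ = 9.63 × 8.85×10⁻¹² × 9.99×10⁻⁴ / 1.70×10⁻⁴ = 5.00×10⁻¹⁰ F.
C₂ = κ₂ε₀A/d₂ = 12.7 × 8.85×10⁻¹² × 9.99×10⁻⁴ / 8.88×10⁻⁵ = 1.26×10⁻⁹ F.
C = (1/C₁ + 1/C₂)⁻¹ = 3.58×10⁻¹⁰ F.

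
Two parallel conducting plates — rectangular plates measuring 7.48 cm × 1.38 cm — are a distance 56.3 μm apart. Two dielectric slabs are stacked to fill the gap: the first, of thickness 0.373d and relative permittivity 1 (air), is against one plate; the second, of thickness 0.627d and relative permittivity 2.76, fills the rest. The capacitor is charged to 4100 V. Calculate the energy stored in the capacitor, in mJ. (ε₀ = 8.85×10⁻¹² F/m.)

U ≈ 2.27 mJ

A = 7.48 × 1.38 cm² = 1.03×10⁻³ m².
Stacked slabs ⇒ two capacitors in series, each with the full plate area.
C₁ = κ₁ε₀A/d₁ = 1.00 × 8.85×10⁻¹² × 1.03×10⁻³ / 2.10×10⁻⁵ = 4.35×10⁻¹⁰ F.
C₂ = κ₂ε₀A/d₂ = 2.76 × 8.85×10⁻¹² × 1.03×10⁻³ / 3.53×10⁻⁵ = 7.14×10⁻¹⁰ F.
C = (1/C₁ + 1/C₂)⁻¹ = 2.70×10⁻¹⁰ F.
U = ½CV² = ½ × 2.70×10⁻¹⁰ × (4100)² = 2.27×10⁻³ J.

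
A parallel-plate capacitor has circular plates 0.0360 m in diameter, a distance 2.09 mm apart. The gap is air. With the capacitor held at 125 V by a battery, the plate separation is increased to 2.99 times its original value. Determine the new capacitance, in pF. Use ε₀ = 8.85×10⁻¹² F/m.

C ≈ 1.44 pF

A = π(0.0360/2 m)² = 1.02×10⁻³ m².
Initially C₁ = ε₀A/d = 8.85×10⁻¹² × 1.02×10⁻³ / 2.09×10⁻³ = 4.31×10⁻¹² F.
C = ε₀A/d scales as 1/d, so C₂/C₁ = d₁/d₂ = 1/2.99 = 0.334.
C₂ = 0.334 × 4.31×10⁻¹² = 1.44×10⁻¹² F.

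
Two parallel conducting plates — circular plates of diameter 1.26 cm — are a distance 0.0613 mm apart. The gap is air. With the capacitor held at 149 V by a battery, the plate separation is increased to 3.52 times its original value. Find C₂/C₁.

C₂/C₁ ≈ 0.284

C = ε₀A/d scales as 1/d, so C₂/C₁ = d₁/d₂ = 1/3.52 = 0.284.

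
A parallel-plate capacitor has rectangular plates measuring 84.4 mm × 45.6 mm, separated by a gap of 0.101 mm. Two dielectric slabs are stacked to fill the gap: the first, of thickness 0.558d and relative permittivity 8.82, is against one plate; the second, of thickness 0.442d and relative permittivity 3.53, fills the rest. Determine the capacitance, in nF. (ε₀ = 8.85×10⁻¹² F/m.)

A = 84.4 × 45.6 mm² = 3.85×10⁻³ m².
Stacked slabs ⇒ two capacitors in series, each with the full plate area.
C₁ = κ₁ε₀A/d₁ = 8.82 × 8.85×10⁻¹² × 3.85×10⁻³ / 5.64×10⁻⁵ = 5.33×10⁻⁹ F.
C₂ = κ₂ε₀A/d₂ = 3.53 × 8.85×10⁻¹² × 3.85×10⁻³ / 4.46×10⁻⁵ = 2.69×10⁻⁹ F.
C = (1/C₁ + 1/C₂)⁻¹ = 1.79×10⁻⁹ F.

C ≈ 1.79 nF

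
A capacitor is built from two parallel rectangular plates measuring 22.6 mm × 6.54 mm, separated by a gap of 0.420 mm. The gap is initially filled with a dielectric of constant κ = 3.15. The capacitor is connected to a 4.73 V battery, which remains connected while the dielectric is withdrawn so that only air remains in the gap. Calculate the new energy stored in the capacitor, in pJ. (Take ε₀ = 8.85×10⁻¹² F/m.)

A = 22.6 × 6.54 mm² = 1.48×10⁻⁴ m².
Initially C₁ = κε₀A/d = 3.15 × 8.85×10⁻¹² × 1.48×10⁻⁴ / 4.20×10⁻⁴ = 9.81×10⁻¹² F.
U₁ = 1.10×10⁻¹⁰ J.
Battery connected ⇒ V is held fixed. C₂ = 0.317 C₁ and U = ½CV², so U₂/U₁ = C₂/C₁ = 0.317.
U₂ = 0.317 × 1.10×10⁻¹⁰ = 3.48×10⁻¹¹ J.

U ≈ 34.8 pJ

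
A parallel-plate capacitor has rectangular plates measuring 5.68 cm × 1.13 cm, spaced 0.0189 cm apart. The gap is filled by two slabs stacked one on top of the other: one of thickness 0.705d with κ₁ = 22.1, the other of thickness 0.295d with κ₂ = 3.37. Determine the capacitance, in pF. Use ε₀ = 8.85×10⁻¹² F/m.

A = 5.68 × 1.13 cm² = 6.42×10⁻⁴ m².
Stacked slabs ⇒ two capacitors in series, each with the full plate area.
C₁ = κ₁ε₀A/d₁ = 22.1 × 8.85×10⁻¹² × 6.42×10⁻⁴ / 1.33×10⁻⁴ = 9.42×10⁻¹⁰ F.
C₂ = κ₂ε₀A/d₂ = 3.37 × 8.85×10⁻¹² × 6.42×10⁻⁴ / 5.58×10⁻⁵ = 3.43×10⁻¹⁰ F.
C = (1/C₁ + 1/C₂)⁻¹ = 2.52×10⁻¹⁰ F.

C ≈ 252 pF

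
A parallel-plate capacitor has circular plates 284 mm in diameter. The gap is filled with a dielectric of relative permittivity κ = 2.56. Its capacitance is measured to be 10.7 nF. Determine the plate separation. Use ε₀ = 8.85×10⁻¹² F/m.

134 μm

A = π(284/2 mm)² = 6.33×10⁻² m².
d = κε₀A/C = 2.56 × 8.85×10⁻¹² × 6.33×10⁻² / 1.07×10⁻⁸ = 1.34×10⁻⁴ m.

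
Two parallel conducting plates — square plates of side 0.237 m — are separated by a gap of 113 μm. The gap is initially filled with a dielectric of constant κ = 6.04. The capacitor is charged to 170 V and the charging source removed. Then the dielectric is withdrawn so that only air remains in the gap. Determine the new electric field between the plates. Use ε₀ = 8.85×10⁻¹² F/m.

E ≈ 9.09 MV/m

A = (0.237 m)² = 5.62×10⁻² m².
Initially C₁ = κε₀A/d = 6.04 × 8.85×10⁻¹² × 5.62×10⁻² / 1.13×10⁻⁴ = 2.66×10⁻⁸ F.
E₁ = 1.50×10⁶ V/m.
Isolated ⇒ Q is held fixed. V₂ = Q/C₂ = V₁/0.166; E = V/d, so E₂/E₁ = (V₂/V₁)(d₁/d₂) = 6.04.
E₂ = 6.04 × 1.50×10⁶ = 9.09×10⁶ V/m.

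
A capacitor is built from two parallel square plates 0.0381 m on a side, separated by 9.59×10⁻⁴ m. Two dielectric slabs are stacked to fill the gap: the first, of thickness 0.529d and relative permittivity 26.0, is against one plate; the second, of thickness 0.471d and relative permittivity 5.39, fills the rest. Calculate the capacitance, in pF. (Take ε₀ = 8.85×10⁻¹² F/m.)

C ≈ 124 pF

A = (0.0381 m)² = 1.45×10⁻³ m².
Stacked slabs ⇒ two capacitors in series, each with the full plate area.
C₁ = κ₁ε₀A/d₁ = 26.0 × 8.85×10⁻¹² × 1.45×10⁻³ / 5.07×10⁻⁴ = 6.58×10⁻¹⁰ F.
C₂ = κ₂ε₀A/d₂ = 5.39 × 8.85×10⁻¹² × 1.45×10⁻³ / 4.52×10⁻⁴ = 1.53×10⁻¹⁰ F.
C = (1/C₁ + 1/C₂)⁻¹ = 1.24×10⁻¹⁰ F.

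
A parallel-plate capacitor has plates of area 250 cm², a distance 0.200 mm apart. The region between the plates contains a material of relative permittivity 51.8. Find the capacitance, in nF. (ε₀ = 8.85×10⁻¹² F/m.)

C ≈ 57.3 nF

A = 250 cm² = 2.50×10⁻² m².
C = κε₀A/d = 51.8 × 8.85×10⁻¹² × 2.50×10⁻² / 2.00×10⁻⁴ = 5.73×10⁻⁸ F.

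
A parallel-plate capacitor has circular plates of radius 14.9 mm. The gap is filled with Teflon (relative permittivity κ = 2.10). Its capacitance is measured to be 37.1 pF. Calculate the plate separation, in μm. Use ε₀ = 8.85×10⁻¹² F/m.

A = π(14.9 mm)² = 6.97×10⁻⁴ m².
d = κε₀A/C = 2.10 × 8.85×10⁻¹² × 6.97×10⁻⁴ / 3.71×10⁻¹¹ = 3.49×10⁻⁴ m.

d ≈ 349 μm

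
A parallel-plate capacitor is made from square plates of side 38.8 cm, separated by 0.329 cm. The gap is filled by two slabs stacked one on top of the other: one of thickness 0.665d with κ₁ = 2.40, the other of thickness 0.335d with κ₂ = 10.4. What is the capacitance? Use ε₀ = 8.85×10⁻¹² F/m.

A = (38.8 cm)² = 0.151 m².
Stacked slabs ⇒ two capacitors in series, each with the full plate area.
C₁ = κ₁ε₀A/d₁ = 2.40 × 8.85×10⁻¹² × 0.151 / 2.19×10⁻³ = 1.46×10⁻⁹ F.
C₂ = κ₂ε₀A/d₂ = 10.4 × 8.85×10⁻¹² × 0.151 / 1.10×10⁻³ = 1.26×10⁻⁸ F.
C = (1/C₁ + 1/C₂)⁻¹ = 1.31×10⁻⁹ F.

C ≈ 1.31 nF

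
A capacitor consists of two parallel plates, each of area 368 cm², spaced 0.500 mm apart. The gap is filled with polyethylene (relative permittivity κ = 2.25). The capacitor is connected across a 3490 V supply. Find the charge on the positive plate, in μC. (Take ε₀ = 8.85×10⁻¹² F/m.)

A = 368 cm² = 3.68×10⁻² m².
C = κε₀A/d = 2.25 × 8.85×10⁻¹² × 3.68×10⁻² / 5.00×10⁻⁴ = 1.47×10⁻⁹ F.
Q = CV = 1.47×10⁻⁹ × 3490 = 5.11×10⁻⁶ C.

5.11 μC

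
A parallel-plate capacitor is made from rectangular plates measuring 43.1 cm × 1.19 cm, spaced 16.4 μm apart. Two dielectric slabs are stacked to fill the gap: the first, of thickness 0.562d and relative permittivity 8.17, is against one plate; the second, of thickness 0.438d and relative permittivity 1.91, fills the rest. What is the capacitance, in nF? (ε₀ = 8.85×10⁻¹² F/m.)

A = 43.1 × 1.19 cm² = 5.13×10⁻³ m².
Stacked slabs ⇒ two capacitors in series, each with the full plate area.
C₁ = κ₁ε₀A/d₁ = 8.17 × 8.85×10⁻¹² × 5.13×10⁻³ / 9.22×10⁻⁶ = 4.02×10⁻⁸ F.
C₂ = κ₂ε₀A/d₂ = 1.91 × 8.85×10⁻¹² × 5.13×10⁻³ / 7.18×10⁻⁶ = 1.21×10⁻⁸ F.
C = (1/C₁ + 1/C₂)⁻¹ = 9.28×10⁻⁹ F.

C ≈ 9.28 nF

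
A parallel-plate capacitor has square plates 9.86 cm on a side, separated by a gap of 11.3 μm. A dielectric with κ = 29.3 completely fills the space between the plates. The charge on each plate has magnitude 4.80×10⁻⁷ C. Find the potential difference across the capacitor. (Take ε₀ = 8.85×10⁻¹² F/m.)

2.15 V

A = (9.86 cm)² = 9.72×10⁻³ m².
C = κε₀A/d = 29.3 × 8.85×10⁻¹² × 9.72×10⁻³ / 1.13×10⁻⁵ = 2.23×10⁻⁷ F.
V = Q/C = 4.80×10⁻⁷ / 2.23×10⁻⁷ = 2.15 V.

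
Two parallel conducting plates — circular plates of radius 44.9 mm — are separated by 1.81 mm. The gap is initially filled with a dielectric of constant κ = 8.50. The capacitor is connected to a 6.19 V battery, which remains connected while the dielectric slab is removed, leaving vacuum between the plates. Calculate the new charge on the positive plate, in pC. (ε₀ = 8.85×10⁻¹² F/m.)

A = π(44.9 mm)² = 6.33×10⁻³ m².
Initially C₁ = κε₀A/d = 8.50 × 8.85×10⁻¹² × 6.33×10⁻³ / 1.81×10⁻³ = 2.63×10⁻¹⁰ F.
Q₁ = 1.63×10⁻⁹ C.
Battery connected ⇒ V is held fixed. C₂ = 0.118 C₁ and Q = CV, so Q₂/Q₁ = C₂/C₁ = 0.118.
Q₂ = 0.118 × 1.63×10⁻⁹ = 1.92×10⁻¹⁰ C.

Q ≈ 192 pC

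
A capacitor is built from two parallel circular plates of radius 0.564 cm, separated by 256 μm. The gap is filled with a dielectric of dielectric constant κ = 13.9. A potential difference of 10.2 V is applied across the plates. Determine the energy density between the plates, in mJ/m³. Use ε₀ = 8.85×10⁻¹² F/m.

97.6 mJ/m³

E = V/d = 10.2 / 2.56×10⁻⁴ = 3.98×10⁴ V/m.
u = ½κε₀E² = ½ × 13.9 × 8.85×10⁻¹² × (3.98×10⁴)² = 9.76×10⁻² J/m³.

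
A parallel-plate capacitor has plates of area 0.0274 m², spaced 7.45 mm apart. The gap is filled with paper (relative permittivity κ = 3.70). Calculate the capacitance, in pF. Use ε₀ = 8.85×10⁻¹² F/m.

C = κε₀A/d = 3.70 × 8.85×10⁻¹² × 2.74×10⁻² / 7.45×10⁻³ = 1.20×10⁻¹⁰ F.

120 pF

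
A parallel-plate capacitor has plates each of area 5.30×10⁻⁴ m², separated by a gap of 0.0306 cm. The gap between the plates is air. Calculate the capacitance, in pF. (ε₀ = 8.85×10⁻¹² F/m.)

C = ε₀A/d = 8.85×10⁻¹² × 5.30×10⁻⁴ / 3.06×10⁻⁴ = 1.53×10⁻¹¹ F.

15.3 pF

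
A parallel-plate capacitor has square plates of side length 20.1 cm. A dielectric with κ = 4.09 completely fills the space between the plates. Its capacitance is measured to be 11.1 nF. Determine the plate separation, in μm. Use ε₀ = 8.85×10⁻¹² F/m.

132 μm

A = (20.1 cm)² = 4.04×10⁻² m².
d = κε₀A/C = 4.09 × 8.85×10⁻¹² × 4.04×10⁻² / 1.11×10⁻⁸ = 1.32×10⁻⁴ m.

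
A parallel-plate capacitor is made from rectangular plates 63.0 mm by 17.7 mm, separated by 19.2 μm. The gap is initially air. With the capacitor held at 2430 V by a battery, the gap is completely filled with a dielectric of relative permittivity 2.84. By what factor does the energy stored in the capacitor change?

U₂/U₁ ≈ 2.84

Battery connected ⇒ V is held fixed.
C₂ = 2.84 C₁ and U = ½CV², so U₂/U₁ = C₂/C₁ = 2.84.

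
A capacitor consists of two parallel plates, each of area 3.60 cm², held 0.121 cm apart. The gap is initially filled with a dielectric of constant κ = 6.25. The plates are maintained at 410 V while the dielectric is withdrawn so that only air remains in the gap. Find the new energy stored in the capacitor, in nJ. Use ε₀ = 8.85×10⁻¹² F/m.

A = 3.60 cm² = 3.60×10⁻⁴ m².
Initially C₁ = κε₀A/d = 6.25 × 8.85×10⁻¹² × 3.60×10⁻⁴ / 1.21×10⁻³ = 1.65×10⁻¹¹ F.
U₁ = 1.38×10⁻⁶ J.
Battery connected ⇒ V is held fixed. C₂ = 0.160 C₁ and U = ½CV², so U₂/U₁ = C₂/C₁ = 0.160.
U₂ = 0.160 × 1.38×10⁻⁶ = 2.21×10⁻⁷ J.

U ≈ 221 nJ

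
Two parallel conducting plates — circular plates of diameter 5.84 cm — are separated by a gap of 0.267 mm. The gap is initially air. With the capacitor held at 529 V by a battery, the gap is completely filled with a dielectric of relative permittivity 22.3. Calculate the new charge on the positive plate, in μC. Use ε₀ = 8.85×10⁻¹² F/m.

1.05 μC

A = π(5.84/2 cm)² = 2.68×10⁻³ m².
Initially C₁ = ε₀A/d = 8.85×10⁻¹² × 2.68×10⁻³ / 2.67×10⁻⁴ = 8.88×10⁻¹¹ F.
Q₁ = 4.70×10⁻⁸ C.
Battery connected ⇒ V is held fixed. C₂ = 22.3 C₁ and Q = CV, so Q₂/Q₁ = C₂/C₁ = 22.3.
Q₂ = 22.3 × 4.70×10⁻⁸ = 1.05×10⁻⁶ C.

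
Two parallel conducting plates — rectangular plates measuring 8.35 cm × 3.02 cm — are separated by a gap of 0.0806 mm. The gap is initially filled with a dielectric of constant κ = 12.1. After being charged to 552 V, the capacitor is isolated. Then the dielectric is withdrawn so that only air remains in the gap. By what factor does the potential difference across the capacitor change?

Isolated ⇒ Q is held fixed.
C₂ = 0.0826 C₁ and V = Q/C, so V₂/V₁ = C₁/C₂ = 12.1.

V₂/V₁ ≈ 12.1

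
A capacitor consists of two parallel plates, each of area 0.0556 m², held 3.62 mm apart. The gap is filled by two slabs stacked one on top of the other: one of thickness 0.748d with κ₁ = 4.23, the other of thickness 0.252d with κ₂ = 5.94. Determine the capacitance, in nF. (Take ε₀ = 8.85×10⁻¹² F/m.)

Stacked slabs ⇒ two capacitors in series, each with the full plate area.
C₁ = κ₁ε₀A/d₁ = 4.23 × 8.85×10⁻¹² × 5.56×10⁻² / 2.71×10⁻³ = 7.69×10⁻¹⁰ F.
C₂ = κ₂ε₀A/d₂ = 5.94 × 8.85×10⁻¹² × 5.56×10⁻² / 9.12×10⁻⁴ = 3.20×10⁻⁹ F.
C = (1/C₁ + 1/C₂)⁻¹ = 6.20×10⁻¹⁰ F.

0.620 nF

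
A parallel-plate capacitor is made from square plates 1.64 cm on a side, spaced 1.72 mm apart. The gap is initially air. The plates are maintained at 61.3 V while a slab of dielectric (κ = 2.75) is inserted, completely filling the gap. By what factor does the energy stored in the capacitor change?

Battery connected ⇒ V is held fixed.
C₂ = 2.75 C₁ and U = ½CV², so U₂/U₁ = C₂/C₁ = 2.75.

2.75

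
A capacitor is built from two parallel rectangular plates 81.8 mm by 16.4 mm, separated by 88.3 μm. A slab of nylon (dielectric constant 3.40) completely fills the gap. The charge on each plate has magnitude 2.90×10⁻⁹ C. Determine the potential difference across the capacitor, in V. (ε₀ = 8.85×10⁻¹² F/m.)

A = 81.8 × 16.4 mm² = 1.34×10⁻³ m².
C = κε₀A/d = 3.40 × 8.85×10⁻¹² × 1.34×10⁻³ / 8.83×10⁻⁵ = 4.57×10⁻¹⁰ F.
V = Q/C = 2.90×10⁻⁹ / 4.57×10⁻¹⁰ = 6.34 V.

V ≈ 6.34 V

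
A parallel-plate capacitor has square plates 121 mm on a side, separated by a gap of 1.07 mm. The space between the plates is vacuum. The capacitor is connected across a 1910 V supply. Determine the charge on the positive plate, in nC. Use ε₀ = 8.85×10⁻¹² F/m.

A = (121 mm)² = 1.46×10⁻² m².
C = ε₀A/d = 8.85×10⁻¹² × 1.46×10⁻² / 1.07×10⁻³ = 1.21×10⁻¹⁰ F.
Q = CV = 1.21×10⁻¹⁰ × 1910 = 2.31×10⁻⁷ C.

Q ≈ 231 nC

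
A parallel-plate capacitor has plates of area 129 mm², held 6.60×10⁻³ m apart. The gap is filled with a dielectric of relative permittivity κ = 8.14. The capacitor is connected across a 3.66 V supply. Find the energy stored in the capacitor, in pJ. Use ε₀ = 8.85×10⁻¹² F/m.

A = 129 mm² = 1.29×10⁻⁴ m².
C = κε₀A/d = 8.14 × 8.85×10⁻¹² × 1.29×10⁻⁴ / 6.60×10⁻³ = 1.41×10⁻¹² F.
U = ½CV² = ½ × 1.41×10⁻¹² × (3.66)² = 9.43×10⁻¹² J.

9.43 pJ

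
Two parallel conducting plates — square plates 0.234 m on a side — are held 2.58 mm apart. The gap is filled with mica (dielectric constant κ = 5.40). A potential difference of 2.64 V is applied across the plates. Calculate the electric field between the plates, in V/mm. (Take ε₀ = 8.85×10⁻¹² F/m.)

E ≈ 1.02 V/mm

E = V/d = 2.64 / 2.58×10⁻³ = 1.02×10³ V/m.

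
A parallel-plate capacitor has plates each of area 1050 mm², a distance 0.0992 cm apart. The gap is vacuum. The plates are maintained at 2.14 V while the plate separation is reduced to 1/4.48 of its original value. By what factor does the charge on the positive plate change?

4.48

Battery connected ⇒ V is held fixed.
C₂ = 4.48 C₁ and Q = CV, so Q₂/Q₁ = C₂/C₁ = 4.48.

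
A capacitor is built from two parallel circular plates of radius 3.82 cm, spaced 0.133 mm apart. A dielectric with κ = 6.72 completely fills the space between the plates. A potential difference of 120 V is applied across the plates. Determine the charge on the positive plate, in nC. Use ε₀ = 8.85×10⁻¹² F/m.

246 nC

A = π(3.82 cm)² = 4.58×10⁻³ m².
C = κε₀A/d = 6.72 × 8.85×10⁻¹² × 4.58×10⁻³ / 1.33×10⁻⁴ = 2.05×10⁻⁹ F.
Q = CV = 2.05×10⁻⁹ × 120 = 2.46×10⁻⁷ C.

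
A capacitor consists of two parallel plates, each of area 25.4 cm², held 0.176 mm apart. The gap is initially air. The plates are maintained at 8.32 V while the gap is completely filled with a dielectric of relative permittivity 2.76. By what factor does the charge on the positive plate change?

2.76

Battery connected ⇒ V is held fixed.
C₂ = 2.76 C₁ and Q = CV, so Q₂/Q₁ = C₂/C₁ = 2.76.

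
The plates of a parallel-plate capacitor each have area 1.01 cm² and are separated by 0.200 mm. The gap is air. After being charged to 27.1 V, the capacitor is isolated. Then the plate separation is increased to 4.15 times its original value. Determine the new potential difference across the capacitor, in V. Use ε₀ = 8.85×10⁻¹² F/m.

112 V

A = 1.01 cm² = 1.01×10⁻⁴ m².
Initially C₁ = ε₀A/d = 8.85×10⁻¹² × 1.01×10⁻⁴ / 2.00×10⁻⁴ = 4.47×10⁻¹² F.
V₁ = 27.1 V.
Isolated ⇒ Q is held fixed. C₂ = 0.241 C₁ and V = Q/C, so V₂/V₁ = C₁/C₂ = 4.15.
V₂ = 4.15 × 27.1 = 1.12×10² V.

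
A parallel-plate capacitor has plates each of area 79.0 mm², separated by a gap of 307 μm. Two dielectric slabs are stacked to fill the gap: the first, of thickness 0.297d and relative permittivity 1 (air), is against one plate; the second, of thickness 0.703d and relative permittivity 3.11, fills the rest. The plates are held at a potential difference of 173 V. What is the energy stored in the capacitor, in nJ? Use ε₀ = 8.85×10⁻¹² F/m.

A = 79.0 mm² = 7.90×10⁻⁵ m².
Stacked slabs ⇒ two capacitors in series, each with the full plate area.
C₁ = κ₁ε₀A/d₁ = 1.00 × 8.85×10⁻¹² × 7.90×10⁻⁵ / 9.12×10⁻⁵ = 7.67×10⁻¹² F.
C₂ = κ₂ε₀A/d₂ = 3.11 × 8.85×10⁻¹² × 7.90×10⁻⁵ / 2.16×10⁻⁴ = 1.01×10⁻¹¹ F.
C = (1/C₁ + 1/C₂)⁻¹ = 4.35×10⁻¹² F.
U = ½CV² = ½ × 4.35×10⁻¹² × (173)² = 6.52×10⁻⁸ J.

65.2 nJ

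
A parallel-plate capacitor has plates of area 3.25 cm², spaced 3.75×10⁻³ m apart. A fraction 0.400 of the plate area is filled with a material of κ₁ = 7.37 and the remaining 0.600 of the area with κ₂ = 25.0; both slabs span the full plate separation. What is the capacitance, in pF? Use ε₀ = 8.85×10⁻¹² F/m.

13.8 pF

A = 3.25 cm² = 3.25×10⁻⁴ m².
Side-by-side slabs ⇒ two capacitors in parallel, each spanning the full gap.
C₁ = κ₁ε₀A₁/d = 7.37 × 8.85×10⁻¹² × 1.30×10⁻⁴ / 3.75×10⁻³ = 2.26×10⁻¹² F.
C₂ = κ₂ε₀A₂/d = 25.0 × 8.85×10⁻¹² × 1.95×10⁻⁴ / 3.75×10⁻³ = 1.15×10⁻¹¹ F.
C = C₁ + C₂ = 1.38×10⁻¹¹ F.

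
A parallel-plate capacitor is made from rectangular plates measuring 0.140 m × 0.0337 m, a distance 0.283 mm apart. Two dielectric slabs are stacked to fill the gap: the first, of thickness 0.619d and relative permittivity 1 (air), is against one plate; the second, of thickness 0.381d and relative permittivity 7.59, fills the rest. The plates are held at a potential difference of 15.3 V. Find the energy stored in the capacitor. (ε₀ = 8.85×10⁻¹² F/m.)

A = 0.140 × 0.0337 m² = 4.72×10⁻³ m².
Stacked slabs ⇒ two capacitors in series, each with the full plate area.
C₁ = κ₁ε₀A/d₁ = 1.00 × 8.85×10⁻¹² × 4.72×10⁻³ / 1.75×10⁻⁴ = 2.38×10⁻¹⁰ F.
C₂ = κ₂ε₀A/d₂ = 7.59 × 8.85×10⁻¹² × 4.72×10⁻³ / 1.08×10⁻⁴ = 2.94×10⁻⁹ F.
C = (1/C₁ + 1/C₂)⁻¹ = 2.20×10⁻¹⁰ F.
U = ½CV² = ½ × 2.20×10⁻¹⁰ × (15.3)² = 2.58×10⁻⁸ J.

25.8 nJ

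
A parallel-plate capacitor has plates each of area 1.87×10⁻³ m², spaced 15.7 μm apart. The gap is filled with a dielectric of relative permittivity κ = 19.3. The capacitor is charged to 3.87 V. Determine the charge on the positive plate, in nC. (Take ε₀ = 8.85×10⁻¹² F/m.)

C = κε₀A/d = 19.3 × 8.85×10⁻¹² × 1.87×10⁻³ / 1.57×10⁻⁵ = 2.03×10⁻⁸ F.
Q = CV = 2.03×10⁻⁸ × 3.87 = 7.87×10⁻⁸ C.

Q ≈ 78.7 nC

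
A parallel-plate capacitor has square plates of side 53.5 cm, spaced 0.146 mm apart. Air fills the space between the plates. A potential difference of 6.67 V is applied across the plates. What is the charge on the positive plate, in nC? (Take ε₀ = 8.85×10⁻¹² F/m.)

A = (53.5 cm)² = 0.286 m².
C = ε₀A/d = 8.85×10⁻¹² × 0.286 / 1.46×10⁻⁴ = 1.73×10⁻⁸ F.
Q = CV = 1.73×10⁻⁸ × 6.67 = 1.16×10⁻⁷ C.

Q ≈ 116 nC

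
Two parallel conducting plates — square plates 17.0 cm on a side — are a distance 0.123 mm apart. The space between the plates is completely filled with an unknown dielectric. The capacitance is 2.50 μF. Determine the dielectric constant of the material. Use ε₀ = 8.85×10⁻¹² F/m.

κ ≈ 1202

A = (17.0 cm)² = 2.89×10⁻² m².
κ = Cd/(ε₀A) = 2.50×10⁻⁶ × 1.23×10⁻⁴ / (8.85×10⁻¹² × 2.89×10⁻²) = 1202.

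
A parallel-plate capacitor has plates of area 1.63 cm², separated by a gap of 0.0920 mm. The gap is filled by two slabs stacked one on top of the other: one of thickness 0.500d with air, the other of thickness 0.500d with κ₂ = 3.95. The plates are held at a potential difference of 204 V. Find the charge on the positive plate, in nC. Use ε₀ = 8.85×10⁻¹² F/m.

A = 1.63 cm² = 1.63×10⁻⁴ m².
Stacked slabs ⇒ two capacitors in series, each with the full plate area.
C₁ = κ₁ε₀A/d₁ = 1.00 × 8.85×10⁻¹² × 1.63×10⁻⁴ / 4.60×10⁻⁵ = 3.14×10⁻¹¹ F.
C₂ = κ₂ε₀A/d₂ = 3.95 × 8.85×10⁻¹² × 1.63×10⁻⁴ / 4.60×10⁻⁵ = 1.24×10⁻¹⁰ F.
C = (1/C₁ + 1/C₂)⁻¹ = 2.50×10⁻¹¹ F.
Q = CV = 2.50×10⁻¹¹ × 204 = 5.10×10⁻⁹ C.

5.10 nC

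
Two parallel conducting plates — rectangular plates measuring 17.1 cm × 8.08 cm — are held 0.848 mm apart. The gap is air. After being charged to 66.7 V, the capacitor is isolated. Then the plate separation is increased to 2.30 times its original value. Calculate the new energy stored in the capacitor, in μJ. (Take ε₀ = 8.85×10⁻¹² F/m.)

A = 17.1 × 8.08 cm² = 1.38×10⁻² m².
Initially C₁ = ε₀A/d = 8.85×10⁻¹² × 1.38×10⁻² / 8.48×10⁻⁴ = 1.44×10⁻¹⁰ F.
U₁ = 3.21×10⁻⁷ J.
Isolated ⇒ Q is held fixed. C₂ = 0.435 C₁ and U = Q²/(2C), so U₂/U₁ = C₁/C₂ = 2.30.
U₂ = 2.30 × 3.21×10⁻⁷ = 7.38×10⁻⁷ J.

0.738 μJ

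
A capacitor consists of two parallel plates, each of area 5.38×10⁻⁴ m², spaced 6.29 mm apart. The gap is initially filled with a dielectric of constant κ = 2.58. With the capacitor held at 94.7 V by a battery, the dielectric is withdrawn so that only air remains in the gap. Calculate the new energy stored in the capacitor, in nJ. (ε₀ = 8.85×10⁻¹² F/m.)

Initially C₁ = κε₀A/d = 2.58 × 8.85×10⁻¹² × 5.38×10⁻⁴ / 6.29×10⁻³ = 1.95×10⁻¹² F.
U₁ = 8.76×10⁻⁹ J.
Battery connected ⇒ V is held fixed. C₂ = 0.388 C₁ and U = ½CV², so U₂/U₁ = C₂/C₁ = 0.388.
U₂ = 0.388 × 8.76×10⁻⁹ = 3.39×10⁻⁹ J.

U ≈ 3.39 nJ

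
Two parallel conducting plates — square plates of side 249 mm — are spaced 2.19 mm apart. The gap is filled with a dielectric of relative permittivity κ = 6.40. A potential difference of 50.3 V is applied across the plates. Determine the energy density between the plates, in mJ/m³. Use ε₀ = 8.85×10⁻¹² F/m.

E = V/d = 50.3 / 2.19×10⁻³ = 2.30×10⁴ V/m.
u = ½κε₀E² = ½ × 6.40 × 8.85×10⁻¹² × (2.30×10⁴)² = 1.49×10⁻² J/m³.

14.9 mJ/m³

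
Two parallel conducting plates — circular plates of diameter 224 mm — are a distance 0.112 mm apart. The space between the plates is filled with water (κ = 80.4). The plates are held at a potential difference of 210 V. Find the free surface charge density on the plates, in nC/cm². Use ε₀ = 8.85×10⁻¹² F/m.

σ ≈ 133 nC/cm²

A = π(224/2 mm)² = 3.94×10⁻² m².
C = κε₀A/d = 80.4 × 8.85×10⁻¹² × 3.94×10⁻² / 1.12×10⁻⁴ = 2.50×10⁻⁷ F.
σ = Q/A = CV/A = 2.50×10⁻⁷ × 210 / 3.94×10⁻² = 1.33×10⁻³ C/m².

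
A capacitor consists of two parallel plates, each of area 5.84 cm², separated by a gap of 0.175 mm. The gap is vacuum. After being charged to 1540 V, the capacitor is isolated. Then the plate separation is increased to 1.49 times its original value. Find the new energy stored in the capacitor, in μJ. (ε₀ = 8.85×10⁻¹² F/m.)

A = 5.84 cm² = 5.84×10⁻⁴ m².
Initially C₁ = ε₀A/d = 8.85×10⁻¹² × 5.84×10⁻⁴ / 1.75×10⁻⁴ = 2.95×10⁻¹¹ F.
U₁ = 3.50×10⁻⁵ J.
Isolated ⇒ Q is held fixed. C₂ = 0.671 C₁ and U = Q²/(2C), so U₂/U₁ = C₁/C₂ = 1.49.
U₂ = 1.49 × 3.50×10⁻⁵ = 5.22×10⁻⁵ J.

52.2 μJ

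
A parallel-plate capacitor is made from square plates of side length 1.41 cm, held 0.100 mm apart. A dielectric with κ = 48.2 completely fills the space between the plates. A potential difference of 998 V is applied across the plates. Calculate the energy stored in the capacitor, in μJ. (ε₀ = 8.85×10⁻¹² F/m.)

A = (1.41 cm)² = 1.99×10⁻⁴ m².
C = κε₀A/d = 48.2 × 8.85×10⁻¹² × 1.99×10⁻⁴ / 1.00×10⁻⁴ = 8.48×10⁻¹⁰ F.
U = ½CV² = ½ × 8.48×10⁻¹⁰ × (998)² = 4.22×10⁻⁴ J.

U ≈ 422 μJ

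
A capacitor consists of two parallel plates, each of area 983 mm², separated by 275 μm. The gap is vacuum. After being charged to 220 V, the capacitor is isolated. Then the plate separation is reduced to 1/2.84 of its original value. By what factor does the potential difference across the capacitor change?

0.352

Isolated ⇒ Q is held fixed.
C₂ = 2.84 C₁ and V = Q/C, so V₂/V₁ = C₁/C₂ = 0.352.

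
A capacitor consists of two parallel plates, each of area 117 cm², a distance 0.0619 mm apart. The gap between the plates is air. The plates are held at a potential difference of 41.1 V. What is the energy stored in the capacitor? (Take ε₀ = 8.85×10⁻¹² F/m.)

U ≈ 1.41 μJ

A = 117 cm² = 1.17×10⁻² m².
C = ε₀A/d = 8.85×10⁻¹² × 1.17×10⁻² / 6.19×10⁻⁵ = 1.67×10⁻⁹ F.
U = ½CV² = ½ × 1.67×10⁻⁹ × (41.1)² = 1.41×10⁻⁶ J.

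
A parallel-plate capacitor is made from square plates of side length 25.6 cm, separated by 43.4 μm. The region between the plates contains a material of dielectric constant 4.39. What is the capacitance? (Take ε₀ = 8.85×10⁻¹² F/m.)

C ≈ 58.7 nF

A = (25.6 cm)² = 6.55×10⁻² m².
C = κε₀A/d = 4.39 × 8.85×10⁻¹² × 6.55×10⁻² / 4.34×10⁻⁵ = 5.87×10⁻⁸ F.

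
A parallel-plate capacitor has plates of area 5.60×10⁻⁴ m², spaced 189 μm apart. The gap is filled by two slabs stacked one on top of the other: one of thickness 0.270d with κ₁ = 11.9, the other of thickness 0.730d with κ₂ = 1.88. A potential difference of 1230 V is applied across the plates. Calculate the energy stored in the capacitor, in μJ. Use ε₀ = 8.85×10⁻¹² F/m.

U ≈ 48.3 μJ

Stacked slabs ⇒ two capacitors in series, each with the full plate area.
C₁ = κ₁ε₀A/d₁ = 11.9 × 8.85×10⁻¹² × 5.60×10⁻⁴ / 5.10×10⁻⁵ = 1.16×10⁻⁹ F.
C₂ = κ₂ε₀A/d₂ = 1.88 × 8.85×10⁻¹² × 5.60×10⁻⁴ / 1.38×10⁻⁴ = 6.75×10⁻¹¹ F.
C = (1/C₁ + 1/C₂)⁻¹ = 6.38×10⁻¹¹ F.
U = ½CV² = ½ × 6.38×10⁻¹¹ × (1230)² = 4.83×10⁻⁵ J.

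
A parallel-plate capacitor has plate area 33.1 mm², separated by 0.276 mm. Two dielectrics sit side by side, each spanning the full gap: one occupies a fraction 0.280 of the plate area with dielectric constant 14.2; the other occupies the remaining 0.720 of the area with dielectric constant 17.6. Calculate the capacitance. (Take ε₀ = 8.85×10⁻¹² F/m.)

A = 33.1 mm² = 3.31×10⁻⁵ m².
Side-by-side slabs ⇒ two capacitors in parallel, each spanning the full gap.
C₁ = κ₁ε₀A₁/d = 14.2 × 8.85×10⁻¹² × 9.27×10⁻⁶ / 2.76×10⁻⁴ = 4.22×10⁻¹² F.
C₂ = κ₂ε₀A₂/d = 17.6 × 8.85×10⁻¹² × 2.38×10⁻⁵ / 2.76×10⁻⁴ = 1.34×10⁻¹¹ F.
C = C₁ + C₂ = 1.77×10⁻¹¹ F.

17.7 pF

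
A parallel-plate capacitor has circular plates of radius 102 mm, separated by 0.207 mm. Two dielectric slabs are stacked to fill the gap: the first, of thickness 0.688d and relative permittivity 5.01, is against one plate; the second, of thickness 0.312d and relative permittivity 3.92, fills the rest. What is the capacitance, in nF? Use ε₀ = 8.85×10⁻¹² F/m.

A = π(102 mm)² = 3.27×10⁻² m².
Stacked slabs ⇒ two capacitors in series, each with the full plate area.
C₁ = κ₁ε₀A/d₁ = 5.01 × 8.85×10⁻¹² × 3.27×10⁻² / 1.42×10⁻⁴ = 1.02×10⁻⁸ F.
C₂ = κ₂ε₀A/d₂ = 3.92 × 8.85×10⁻¹² × 3.27×10⁻² / 6.46×10⁻⁵ = 1.76×10⁻⁸ F.
C = (1/C₁ + 1/C₂)⁻¹ = 6.44×10⁻⁹ F.

C ≈ 6.44 nF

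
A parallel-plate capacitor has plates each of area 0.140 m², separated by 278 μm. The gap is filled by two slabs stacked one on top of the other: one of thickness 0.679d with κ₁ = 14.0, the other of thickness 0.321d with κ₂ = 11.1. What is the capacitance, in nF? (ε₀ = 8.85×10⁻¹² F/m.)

Stacked slabs ⇒ two capacitors in series, each with the full plate area.
C₁ = κ₁ε₀A/d₁ = 14.0 × 8.85×10⁻¹² × 0.140 / 1.89×10⁻⁴ = 9.19×10⁻⁸ F.
C₂ = κ₂ε₀A/d₂ = 11.1 × 8.85×10⁻¹² × 0.140 / 8.92×10⁻⁵ = 1.54×10⁻⁷ F.
C = (1/C₁ + 1/C₂)⁻¹ = 5.76×10⁻⁸ F.

C ≈ 57.6 nF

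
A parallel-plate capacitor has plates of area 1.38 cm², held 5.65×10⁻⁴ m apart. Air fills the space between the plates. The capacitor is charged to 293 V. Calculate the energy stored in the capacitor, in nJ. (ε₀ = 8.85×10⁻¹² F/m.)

92.8 nJ

A = 1.38 cm² = 1.38×10⁻⁴ m².
C = ε₀A/d = 8.85×10⁻¹² × 1.38×10⁻⁴ / 5.65×10⁻⁴ = 2.16×10⁻¹² F.
U = ½CV² = ½ × 2.16×10⁻¹² × (293)² = 9.28×10⁻⁸ J.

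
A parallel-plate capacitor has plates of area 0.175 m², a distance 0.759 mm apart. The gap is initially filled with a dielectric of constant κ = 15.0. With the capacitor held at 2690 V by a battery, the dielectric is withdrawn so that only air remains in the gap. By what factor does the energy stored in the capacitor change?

U₂/U₁ ≈ 0.0667

Battery connected ⇒ V is held fixed.
C₂ = 0.0667 C₁ and U = ½CV², so U₂/U₁ = C₂/C₁ = 0.0667.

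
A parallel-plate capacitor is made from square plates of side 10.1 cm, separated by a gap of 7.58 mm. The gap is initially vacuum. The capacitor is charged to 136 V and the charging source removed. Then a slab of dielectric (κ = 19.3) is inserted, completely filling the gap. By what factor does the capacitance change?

C₂/C₁ ≈ 19.3

C = κε₀A/d scales with κ, so C₂/C₁ = κ = 19.3.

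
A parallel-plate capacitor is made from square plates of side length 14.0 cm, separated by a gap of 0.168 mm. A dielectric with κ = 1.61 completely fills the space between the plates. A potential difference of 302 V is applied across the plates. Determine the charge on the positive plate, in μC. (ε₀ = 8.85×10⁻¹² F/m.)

A = (14.0 cm)² = 1.96×10⁻² m².
C = κε₀A/d = 1.61 × 8.85×10⁻¹² × 1.96×10⁻² / 1.68×10⁻⁴ = 1.66×10⁻⁹ F.
Q = CV = 1.66×10⁻⁹ × 302 = 5.02×10⁻⁷ C.

Q ≈ 0.502 μC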